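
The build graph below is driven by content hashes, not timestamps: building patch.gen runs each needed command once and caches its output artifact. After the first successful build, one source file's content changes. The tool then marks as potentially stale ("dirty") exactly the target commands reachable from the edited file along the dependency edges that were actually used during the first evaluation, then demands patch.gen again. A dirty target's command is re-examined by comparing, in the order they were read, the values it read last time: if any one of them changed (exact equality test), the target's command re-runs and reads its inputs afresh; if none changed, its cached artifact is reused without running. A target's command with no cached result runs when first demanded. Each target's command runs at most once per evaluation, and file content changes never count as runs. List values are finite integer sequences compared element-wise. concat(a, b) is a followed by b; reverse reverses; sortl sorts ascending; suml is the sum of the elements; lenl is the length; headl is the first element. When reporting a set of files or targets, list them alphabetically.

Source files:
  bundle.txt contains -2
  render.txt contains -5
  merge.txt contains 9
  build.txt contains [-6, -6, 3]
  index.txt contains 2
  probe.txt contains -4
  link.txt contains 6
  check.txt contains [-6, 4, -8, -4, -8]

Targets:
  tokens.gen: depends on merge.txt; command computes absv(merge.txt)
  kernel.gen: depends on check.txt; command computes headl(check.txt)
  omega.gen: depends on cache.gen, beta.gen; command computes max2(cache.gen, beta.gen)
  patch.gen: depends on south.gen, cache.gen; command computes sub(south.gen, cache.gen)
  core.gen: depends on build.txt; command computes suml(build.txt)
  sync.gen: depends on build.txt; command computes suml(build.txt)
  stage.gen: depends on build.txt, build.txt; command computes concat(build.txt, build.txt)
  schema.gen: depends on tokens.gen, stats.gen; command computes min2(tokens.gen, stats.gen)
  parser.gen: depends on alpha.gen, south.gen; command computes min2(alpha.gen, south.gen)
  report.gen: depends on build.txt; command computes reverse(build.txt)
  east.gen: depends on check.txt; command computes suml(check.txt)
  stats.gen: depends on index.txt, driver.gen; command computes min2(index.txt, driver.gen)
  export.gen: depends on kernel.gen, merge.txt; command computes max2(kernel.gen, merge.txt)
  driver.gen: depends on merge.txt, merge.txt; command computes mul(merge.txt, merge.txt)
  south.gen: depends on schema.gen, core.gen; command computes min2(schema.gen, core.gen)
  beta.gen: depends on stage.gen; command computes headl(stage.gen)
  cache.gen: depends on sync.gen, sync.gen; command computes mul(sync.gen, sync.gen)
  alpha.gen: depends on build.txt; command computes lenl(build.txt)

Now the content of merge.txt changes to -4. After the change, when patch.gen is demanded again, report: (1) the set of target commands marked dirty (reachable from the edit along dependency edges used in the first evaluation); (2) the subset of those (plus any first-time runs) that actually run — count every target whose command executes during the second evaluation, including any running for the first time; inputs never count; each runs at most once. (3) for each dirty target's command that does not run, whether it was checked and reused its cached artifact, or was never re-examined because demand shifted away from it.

Dirty set: driver.gen, patch.gen, schema.gen, south.gen, stats.gen, tokens.gen.
Run set: driver.gen, schema.gen, stats.gen, tokens.gen (4 run).
Re-examined without running (cache reused): patch.gen, south.gen.
The important point: at south.gen every value read last time is unchanged, so the dirty flag clears without a run.

Initial pass — values computed on the first demand:
  core.gen = suml([-6, -6, 3]) = -9
  driver.gen = mul(9, 9) = 81
  stats.gen = min2(2, 81) = 2
  sync.gen = suml([-6, -6, 3]) = -9
  cache.gen = mul(-9, -9) = 81
  tokens.gen = absv(9) = 9
  schema.gen = min2(9, 2) = 2
  south.gen = min2(2, -9) = -9
  patch.gen = sub(-9, 81) = -90

Second demand — change propagation:
  driver.gen: re-runs because merge.txt 9->-4; merge.txt 9->-4; new result 16.
  stats.gen: re-runs because driver.gen 81->16; new result 2 (unchanged).
  tokens.gen: re-runs because merge.txt 9->-4; new result 4.
  schema.gen: re-runs because tokens.gen 9->4; new result 2 (unchanged).
  south.gen: re-examined; everything it read last time is the same (schema.gen unchanged, core.gen unchanged) — cache -9 kept, no run.
  patch.gen: re-examined; everything it read last time is the same (south.gen unchanged, cache.gen unchanged) — cache -90 kept, no run.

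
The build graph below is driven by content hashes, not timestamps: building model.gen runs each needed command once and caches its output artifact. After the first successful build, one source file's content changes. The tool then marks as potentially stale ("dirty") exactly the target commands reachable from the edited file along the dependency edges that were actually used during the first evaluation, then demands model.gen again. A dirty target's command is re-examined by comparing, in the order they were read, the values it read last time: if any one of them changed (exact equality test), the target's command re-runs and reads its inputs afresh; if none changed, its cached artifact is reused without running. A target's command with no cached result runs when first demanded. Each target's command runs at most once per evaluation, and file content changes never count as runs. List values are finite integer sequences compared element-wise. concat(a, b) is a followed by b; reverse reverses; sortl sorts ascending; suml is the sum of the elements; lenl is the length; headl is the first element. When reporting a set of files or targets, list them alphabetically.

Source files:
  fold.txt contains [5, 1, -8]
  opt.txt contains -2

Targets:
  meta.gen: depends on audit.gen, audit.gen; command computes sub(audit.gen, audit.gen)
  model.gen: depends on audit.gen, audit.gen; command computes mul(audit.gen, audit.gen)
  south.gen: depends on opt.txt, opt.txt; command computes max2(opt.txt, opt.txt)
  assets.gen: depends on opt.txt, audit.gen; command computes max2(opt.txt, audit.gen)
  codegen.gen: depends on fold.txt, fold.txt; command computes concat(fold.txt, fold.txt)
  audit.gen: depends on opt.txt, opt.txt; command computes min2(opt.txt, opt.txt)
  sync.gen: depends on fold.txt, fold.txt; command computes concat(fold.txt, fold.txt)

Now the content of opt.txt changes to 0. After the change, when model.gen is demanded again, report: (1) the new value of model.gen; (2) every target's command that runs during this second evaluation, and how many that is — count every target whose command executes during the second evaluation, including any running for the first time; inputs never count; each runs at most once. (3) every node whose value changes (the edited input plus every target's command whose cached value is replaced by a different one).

Initial pass — values computed on the first demand:
  audit.gen = min2(-2, -2) = -2
  model.gen = mul(-2, -2) = 4

Second demand — change propagation:
  audit.gen: re-runs because opt.txt -2->0; opt.txt -2->0; new result 0.
  model.gen: re-runs because audit.gen -2->0; audit.gen -2->0; new result 0.

model.gen now evaluates to 0.
Run set: audit.gen, model.gen (2 run).
Changed values: audit.gen, model.gen, opt.txt.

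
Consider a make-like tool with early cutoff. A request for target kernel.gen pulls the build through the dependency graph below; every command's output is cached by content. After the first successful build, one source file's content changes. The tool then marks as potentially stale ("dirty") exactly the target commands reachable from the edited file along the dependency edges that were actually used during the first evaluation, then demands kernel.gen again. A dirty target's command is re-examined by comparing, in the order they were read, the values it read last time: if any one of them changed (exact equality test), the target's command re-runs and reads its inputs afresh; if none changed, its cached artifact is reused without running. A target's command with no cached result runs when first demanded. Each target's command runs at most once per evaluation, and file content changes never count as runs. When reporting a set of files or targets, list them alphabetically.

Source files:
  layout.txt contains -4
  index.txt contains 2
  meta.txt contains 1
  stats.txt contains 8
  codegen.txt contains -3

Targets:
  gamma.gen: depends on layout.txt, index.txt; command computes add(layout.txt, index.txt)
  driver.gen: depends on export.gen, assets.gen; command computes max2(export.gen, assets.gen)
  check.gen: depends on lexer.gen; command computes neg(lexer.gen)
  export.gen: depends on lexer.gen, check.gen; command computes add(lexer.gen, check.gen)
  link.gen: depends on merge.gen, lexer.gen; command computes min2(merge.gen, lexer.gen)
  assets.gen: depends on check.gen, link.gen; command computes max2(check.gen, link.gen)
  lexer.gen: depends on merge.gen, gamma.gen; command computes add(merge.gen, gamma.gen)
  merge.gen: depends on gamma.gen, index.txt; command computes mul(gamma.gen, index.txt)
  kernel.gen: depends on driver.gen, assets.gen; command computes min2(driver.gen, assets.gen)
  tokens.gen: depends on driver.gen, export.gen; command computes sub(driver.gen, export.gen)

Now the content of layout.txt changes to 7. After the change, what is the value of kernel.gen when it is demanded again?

First demand of the output computes:
  gamma.gen = add(-4, 2) = -2
  merge.gen = mul(-2, 2) = -4
  lexer.gen = add(-4, -2) = -6
  check.gen = neg(-6) = 6
  export.gen = add(-6, 6) = 0
  link.gen = min2(-4, -6) = -6
  assets.gen = max2(6, -6) = 6
  driver.gen = max2(0, 6) = 6
  kernel.gen = min2(6, 6) = 6

After the edit, cleaning proceeds:
  gamma.gen: a read changed (layout.txt -4->7) — executes, giving 9.
  merge.gen: a read changed (gamma.gen -2->9) — executes, giving 18.
  lexer.gen: a read changed (merge.gen -4->18; gamma.gen -2->9) — executes, giving 27.
  check.gen: a read changed (lexer.gen -6->27) — executes, giving -27.
  export.gen: a read changed (lexer.gen -6->27; check.gen 6->-27) — executes, giving 0 — identical to its old value.
  link.gen: a read changed (merge.gen -4->18; lexer.gen -6->27) — executes, giving 18.
  assets.gen: a read changed (check.gen 6->-27; link.gen -6->18) — executes, giving 18.
  driver.gen: a read changed (assets.gen 6->18) — executes, giving 18.
  kernel.gen: a read changed (driver.gen 6->18; assets.gen 6->18) — executes, giving 18.

Demanding kernel.gen again yields 18.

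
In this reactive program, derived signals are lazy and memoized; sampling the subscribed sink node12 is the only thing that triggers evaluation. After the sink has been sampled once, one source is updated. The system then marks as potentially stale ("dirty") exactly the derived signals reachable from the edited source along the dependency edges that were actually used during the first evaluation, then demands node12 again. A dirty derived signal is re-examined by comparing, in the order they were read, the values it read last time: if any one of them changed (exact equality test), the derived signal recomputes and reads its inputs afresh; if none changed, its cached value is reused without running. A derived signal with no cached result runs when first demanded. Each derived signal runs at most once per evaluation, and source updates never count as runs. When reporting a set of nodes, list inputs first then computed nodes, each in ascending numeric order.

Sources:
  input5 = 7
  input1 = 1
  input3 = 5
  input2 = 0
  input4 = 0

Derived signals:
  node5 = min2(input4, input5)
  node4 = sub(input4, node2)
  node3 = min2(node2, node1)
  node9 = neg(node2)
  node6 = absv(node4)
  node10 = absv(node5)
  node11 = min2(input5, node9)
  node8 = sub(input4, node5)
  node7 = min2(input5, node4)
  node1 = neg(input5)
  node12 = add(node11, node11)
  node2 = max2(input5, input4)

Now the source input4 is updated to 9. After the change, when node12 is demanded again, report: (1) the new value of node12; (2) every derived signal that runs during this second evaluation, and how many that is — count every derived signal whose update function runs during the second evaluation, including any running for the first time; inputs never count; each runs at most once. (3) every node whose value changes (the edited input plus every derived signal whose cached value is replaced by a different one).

Demanding node12 again yields -18.
4 derived signals run: node2, node9, node11, node12.
The nodes whose values change: input4, node2, node9, node11, node12.

First demand of the output computes:
  node2 = max2(7, 0) = 7
  node9 = neg(7) = -7
  node11 = min2(7, -7) = -7
  node12 = add(-7, -7) = -14

After the edit, cleaning proceeds:
  node2: a read changed (input4 0->9) — executes, giving 9.
  node9: a read changed (node2 7->9) — executes, giving -9.
  node11: a read changed (node9 -7->-9) — executes, giving -9.
  node12: a read changed (node11 -7->-9; node11 -7->-9) — executes, giving -18.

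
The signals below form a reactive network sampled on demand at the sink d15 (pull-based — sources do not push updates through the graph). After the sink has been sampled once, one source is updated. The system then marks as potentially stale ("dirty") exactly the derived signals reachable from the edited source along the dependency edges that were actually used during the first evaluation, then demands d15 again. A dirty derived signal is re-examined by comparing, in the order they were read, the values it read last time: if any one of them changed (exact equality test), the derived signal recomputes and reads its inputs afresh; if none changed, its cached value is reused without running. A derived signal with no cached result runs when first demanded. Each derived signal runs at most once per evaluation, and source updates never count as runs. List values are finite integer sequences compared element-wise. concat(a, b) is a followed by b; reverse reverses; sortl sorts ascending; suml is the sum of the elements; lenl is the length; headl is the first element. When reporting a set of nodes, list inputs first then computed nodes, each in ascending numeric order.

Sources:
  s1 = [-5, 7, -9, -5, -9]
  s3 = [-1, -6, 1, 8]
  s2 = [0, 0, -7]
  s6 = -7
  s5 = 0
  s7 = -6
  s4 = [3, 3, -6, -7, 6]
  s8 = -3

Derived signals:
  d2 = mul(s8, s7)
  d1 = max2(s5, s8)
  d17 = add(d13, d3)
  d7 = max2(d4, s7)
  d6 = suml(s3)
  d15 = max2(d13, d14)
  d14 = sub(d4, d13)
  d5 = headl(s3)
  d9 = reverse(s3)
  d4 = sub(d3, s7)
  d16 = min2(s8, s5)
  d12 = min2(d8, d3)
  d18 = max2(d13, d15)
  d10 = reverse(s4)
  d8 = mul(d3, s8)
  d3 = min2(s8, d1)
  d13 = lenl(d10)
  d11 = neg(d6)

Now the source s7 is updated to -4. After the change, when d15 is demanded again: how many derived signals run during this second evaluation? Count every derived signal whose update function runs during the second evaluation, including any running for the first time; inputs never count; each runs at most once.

Initial pass — values computed on the first demand:
  d1 = max2(0, -3) = 0
  d3 = min2(-3, 0) = -3
  d4 = sub(-3, -6) = 3
  d10 = reverse([3, 3, -6, -7, 6]) = [6, -7, -6, 3, 3]
  d13 = lenl([6, -7, -6, 3, 3]) = 5
  d14 = sub(3, 5) = -2
  d15 = max2(5, -2) = 5

Second demand — change propagation:
  d4: re-runs because s7 -6->-4; new result 1.
  d14: re-runs because d4 3->1; new result -4.
  d15: re-runs because d14 -2->-4; new result 5 (unchanged).

Run set: d4, d14, d15 (3 run).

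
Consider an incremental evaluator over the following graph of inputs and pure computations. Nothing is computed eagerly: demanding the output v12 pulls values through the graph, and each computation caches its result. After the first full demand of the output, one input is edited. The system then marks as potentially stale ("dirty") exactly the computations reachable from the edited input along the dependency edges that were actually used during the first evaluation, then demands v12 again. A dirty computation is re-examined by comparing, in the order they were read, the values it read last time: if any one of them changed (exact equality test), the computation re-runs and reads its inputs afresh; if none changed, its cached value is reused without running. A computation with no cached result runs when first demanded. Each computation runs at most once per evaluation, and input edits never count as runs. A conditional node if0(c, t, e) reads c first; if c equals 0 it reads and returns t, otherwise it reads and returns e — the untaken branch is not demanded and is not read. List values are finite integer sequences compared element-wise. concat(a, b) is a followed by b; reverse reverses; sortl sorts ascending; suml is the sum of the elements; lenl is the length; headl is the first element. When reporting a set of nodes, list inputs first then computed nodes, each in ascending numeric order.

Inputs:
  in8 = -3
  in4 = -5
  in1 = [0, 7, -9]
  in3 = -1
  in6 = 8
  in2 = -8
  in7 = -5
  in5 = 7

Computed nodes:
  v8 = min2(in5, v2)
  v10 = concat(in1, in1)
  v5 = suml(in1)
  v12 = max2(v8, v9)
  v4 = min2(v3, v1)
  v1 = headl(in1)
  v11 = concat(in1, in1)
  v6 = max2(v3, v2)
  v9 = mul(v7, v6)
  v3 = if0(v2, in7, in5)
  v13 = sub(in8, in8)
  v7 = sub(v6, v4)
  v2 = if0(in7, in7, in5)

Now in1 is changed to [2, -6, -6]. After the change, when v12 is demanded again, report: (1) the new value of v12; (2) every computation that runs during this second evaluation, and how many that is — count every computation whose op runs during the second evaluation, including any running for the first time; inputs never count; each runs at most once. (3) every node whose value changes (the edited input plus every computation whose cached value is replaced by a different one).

v12 now evaluates to 35.
Run set: v1, v4, v7, v9, v12 (5 run).
Changed values: in1, v1, v4, v7, v9, v12.

Initial pass — values computed on the first demand:
  v1 = headl([0, 7, -9]) = 0
  v2 = if0(in7=-5 -> else branch in5) = 7
  v3 = if0(v2=7 -> else branch in5) = 7
  v4 = min2(7, 0) = 0
  v6 = max2(7, 7) = 7
  v7 = sub(7, 0) = 7
  v8 = min2(7, 7) = 7
  v9 = mul(7, 7) = 49
  v12 = max2(7, 49) = 49

Second demand — change propagation:
  v1: re-runs because in1 [0, 7, -9]->[2, -6, -6]; new result 2.
  v4: re-runs because v1 0->2; new result 2.
  v7: re-runs because v4 0->2; new result 5.
  v9: re-runs because v7 7->5; new result 35.
  v12: re-runs because v9 49->35; new result 35.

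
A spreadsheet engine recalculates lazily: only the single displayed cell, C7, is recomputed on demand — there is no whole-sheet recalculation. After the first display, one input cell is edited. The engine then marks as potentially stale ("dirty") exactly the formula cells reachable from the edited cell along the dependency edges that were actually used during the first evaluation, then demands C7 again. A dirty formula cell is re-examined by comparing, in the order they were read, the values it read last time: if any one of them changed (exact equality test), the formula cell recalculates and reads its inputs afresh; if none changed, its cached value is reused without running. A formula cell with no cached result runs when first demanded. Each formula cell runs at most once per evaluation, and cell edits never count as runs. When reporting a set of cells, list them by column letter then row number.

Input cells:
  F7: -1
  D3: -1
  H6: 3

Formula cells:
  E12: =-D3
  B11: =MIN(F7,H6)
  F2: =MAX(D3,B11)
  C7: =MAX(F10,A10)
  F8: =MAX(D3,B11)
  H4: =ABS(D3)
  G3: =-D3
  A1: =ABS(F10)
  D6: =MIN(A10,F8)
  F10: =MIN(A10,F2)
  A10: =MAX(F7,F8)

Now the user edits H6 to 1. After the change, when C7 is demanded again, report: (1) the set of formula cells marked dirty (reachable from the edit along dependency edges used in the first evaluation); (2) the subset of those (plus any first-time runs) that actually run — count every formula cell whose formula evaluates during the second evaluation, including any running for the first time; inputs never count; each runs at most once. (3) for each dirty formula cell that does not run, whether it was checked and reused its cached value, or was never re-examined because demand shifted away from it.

First evaluation (everything demanded from the output):
  B11 = MIN(-1, 3) = -1
  F2 = MAX(-1, -1) = -1
  F8 = MAX(-1, -1) = -1
  A10 = MAX(-1, -1) = -1
  F10 = MIN(-1, -1) = -1
  C7 = MAX(-1, -1) = -1

Propagation after the edit:
  B11: runs — H6 3->1; result -1 (same value as before).
  F2: checked — values it read are unchanged (D3 unchanged, B11 unchanged); reused cached -1 without running.
  F8: checked — values it read are unchanged (D3 unchanged, B11 unchanged); reused cached -1 without running.
  A10: checked — values it read are unchanged (F7 unchanged, F8 unchanged); reused cached -1 without running.
  F10: checked — values it read are unchanged (A10 unchanged, F2 unchanged); reused cached -1 without running.
  C7: checked — values it read are unchanged (F10 unchanged, A10 unchanged); reused cached -1 without running.

Key observation: the change is absorbed at B11 — it re-runs but produces the same value, and the output's value is unchanged.

Marked dirty: A10, B11, C7, F2, F8, F10.
Formula cells that run: B11 — 1 in total.
Checked but reused from cache: A10, C7, F2, F8, F10.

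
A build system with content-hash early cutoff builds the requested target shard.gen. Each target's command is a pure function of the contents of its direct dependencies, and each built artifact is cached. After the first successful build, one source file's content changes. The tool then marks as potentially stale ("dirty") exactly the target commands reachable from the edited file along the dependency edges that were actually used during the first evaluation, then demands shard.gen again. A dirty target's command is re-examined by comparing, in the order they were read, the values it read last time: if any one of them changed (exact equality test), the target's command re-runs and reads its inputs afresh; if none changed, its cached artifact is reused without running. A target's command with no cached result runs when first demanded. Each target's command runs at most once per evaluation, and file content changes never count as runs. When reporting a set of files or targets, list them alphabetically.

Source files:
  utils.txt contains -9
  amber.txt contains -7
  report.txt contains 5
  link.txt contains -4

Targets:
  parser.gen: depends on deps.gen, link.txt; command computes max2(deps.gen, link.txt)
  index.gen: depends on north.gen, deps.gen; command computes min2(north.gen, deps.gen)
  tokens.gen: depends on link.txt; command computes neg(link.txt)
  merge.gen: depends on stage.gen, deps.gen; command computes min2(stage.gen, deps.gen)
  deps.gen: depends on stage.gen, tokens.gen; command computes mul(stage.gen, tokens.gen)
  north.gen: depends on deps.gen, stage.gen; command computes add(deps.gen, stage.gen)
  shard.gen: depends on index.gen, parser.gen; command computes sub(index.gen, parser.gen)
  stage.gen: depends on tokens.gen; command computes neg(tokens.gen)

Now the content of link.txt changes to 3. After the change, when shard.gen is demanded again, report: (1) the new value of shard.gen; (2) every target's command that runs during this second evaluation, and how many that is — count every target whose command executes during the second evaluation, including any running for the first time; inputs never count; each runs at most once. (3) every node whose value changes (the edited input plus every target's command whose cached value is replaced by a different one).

New value of shard.gen: -12.
Target commands that run: deps.gen, index.gen, north.gen, parser.gen, shard.gen, stage.gen, tokens.gen — 7 in total.
Values that change: deps.gen, index.gen, link.txt, north.gen, parser.gen, shard.gen, stage.gen, tokens.gen.

First evaluation (everything demanded from the output):
  tokens.gen = neg(-4) = 4
  stage.gen = neg(4) = -4
  deps.gen = mul(-4, 4) = -16
  north.gen = add(-16, -4) = -20
  index.gen = min2(-20, -16) = -20
  parser.gen = max2(-16, -4) = -4
  shard.gen = sub(-20, -4) = -16

Propagation after the edit:
  tokens.gen: runs — link.txt -4->3; result -3.
  stage.gen: runs — tokens.gen 4->-3; result 3.
  deps.gen: runs — stage.gen -4->3; tokens.gen 4->-3; result -9.
  north.gen: runs — deps.gen -16->-9; stage.gen -4->3; result -6.
  index.gen: runs — north.gen -20->-6; deps.gen -16->-9; result -9.
  parser.gen: runs — deps.gen -16->-9; link.txt -4->3; result 3.
  shard.gen: runs — index.gen -20->-9; parser.gen -4->3; result -12.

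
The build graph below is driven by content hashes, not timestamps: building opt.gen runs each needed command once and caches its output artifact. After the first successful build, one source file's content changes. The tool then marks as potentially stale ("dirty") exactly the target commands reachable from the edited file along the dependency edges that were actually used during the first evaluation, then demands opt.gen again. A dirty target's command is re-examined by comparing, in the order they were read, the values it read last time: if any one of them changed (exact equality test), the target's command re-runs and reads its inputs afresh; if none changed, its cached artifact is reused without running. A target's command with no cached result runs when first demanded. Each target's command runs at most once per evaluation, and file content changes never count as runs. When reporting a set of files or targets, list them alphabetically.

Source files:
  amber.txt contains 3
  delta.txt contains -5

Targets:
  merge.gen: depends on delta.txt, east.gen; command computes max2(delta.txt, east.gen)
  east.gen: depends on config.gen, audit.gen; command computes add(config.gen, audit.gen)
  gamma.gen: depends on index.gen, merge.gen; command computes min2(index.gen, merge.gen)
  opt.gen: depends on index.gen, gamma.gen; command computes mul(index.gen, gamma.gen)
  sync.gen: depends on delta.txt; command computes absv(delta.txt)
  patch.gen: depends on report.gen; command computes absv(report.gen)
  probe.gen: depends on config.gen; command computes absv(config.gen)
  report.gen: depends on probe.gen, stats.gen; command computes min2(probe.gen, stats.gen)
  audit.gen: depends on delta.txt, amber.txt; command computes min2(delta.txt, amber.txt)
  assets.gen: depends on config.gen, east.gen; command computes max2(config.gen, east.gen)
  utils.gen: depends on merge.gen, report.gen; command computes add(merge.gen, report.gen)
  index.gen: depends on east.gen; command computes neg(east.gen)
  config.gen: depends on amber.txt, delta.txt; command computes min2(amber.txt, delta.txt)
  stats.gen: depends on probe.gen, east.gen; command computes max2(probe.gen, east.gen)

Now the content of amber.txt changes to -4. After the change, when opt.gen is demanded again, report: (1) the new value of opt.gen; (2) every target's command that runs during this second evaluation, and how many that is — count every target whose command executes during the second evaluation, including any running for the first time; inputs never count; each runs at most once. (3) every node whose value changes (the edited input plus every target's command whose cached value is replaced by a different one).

Initial pass — values computed on the first demand:
  audit.gen = min2(-5, 3) = -5
  config.gen = min2(3, -5) = -5
  east.gen = add(-5, -5) = -10
  index.gen = neg(-10) = 10
  merge.gen = max2(-5, -10) = -5
  gamma.gen = min2(10, -5) = -5
  opt.gen = mul(10, -5) = -50

Second demand — change propagation:
  audit.gen: re-runs because amber.txt 3->-4; new result -5 (unchanged).
  config.gen: re-runs because amber.txt 3->-4; new result -5 (unchanged).
  east.gen: re-examined; everything it read last time is the same (config.gen unchanged, audit.gen unchanged) — cache -10 kept, no run.
  index.gen: re-examined; everything it read last time is the same (east.gen unchanged) — cache 10 kept, no run.
  merge.gen: re-examined; everything it read last time is the same (delta.txt unchanged, east.gen unchanged) — cache -5 kept, no run.
  gamma.gen: re-examined; everything it read last time is the same (index.gen unchanged, merge.gen unchanged) — cache -5 kept, no run.
  opt.gen: re-examined; everything it read last time is the same (index.gen unchanged, gamma.gen unchanged) — cache -50 kept, no run.

The important point: at east.gen every value read last time is unchanged, so the dirty flag clears without a run.

opt.gen now evaluates to -50.
Run set: audit.gen, config.gen (2 run).
Changed values: amber.txt.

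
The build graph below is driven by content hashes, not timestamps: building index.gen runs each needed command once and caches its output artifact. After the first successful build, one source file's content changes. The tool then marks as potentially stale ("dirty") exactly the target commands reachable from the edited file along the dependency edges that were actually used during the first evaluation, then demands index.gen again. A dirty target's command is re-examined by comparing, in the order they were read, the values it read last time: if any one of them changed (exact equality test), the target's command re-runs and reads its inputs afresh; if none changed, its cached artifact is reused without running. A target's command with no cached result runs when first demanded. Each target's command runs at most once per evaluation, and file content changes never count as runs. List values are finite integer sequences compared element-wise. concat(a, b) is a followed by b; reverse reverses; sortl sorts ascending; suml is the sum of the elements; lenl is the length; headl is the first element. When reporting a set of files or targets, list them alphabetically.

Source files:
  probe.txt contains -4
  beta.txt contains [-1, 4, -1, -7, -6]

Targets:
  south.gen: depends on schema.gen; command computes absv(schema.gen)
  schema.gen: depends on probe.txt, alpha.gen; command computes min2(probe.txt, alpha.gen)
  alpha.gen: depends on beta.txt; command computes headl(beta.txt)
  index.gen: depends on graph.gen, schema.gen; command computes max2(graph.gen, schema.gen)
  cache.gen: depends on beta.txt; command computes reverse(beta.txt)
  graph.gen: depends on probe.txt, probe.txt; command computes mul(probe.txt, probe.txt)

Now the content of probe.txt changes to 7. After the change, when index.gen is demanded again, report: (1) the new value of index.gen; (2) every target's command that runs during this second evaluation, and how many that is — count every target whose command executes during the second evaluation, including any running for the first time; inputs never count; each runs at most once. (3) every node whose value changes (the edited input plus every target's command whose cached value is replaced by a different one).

Initial pass — values computed on the first demand:
  alpha.gen = headl([-1, 4, -1, -7, -6]) = -1
  graph.gen = mul(-4, -4) = 16
  schema.gen = min2(-4, -1) = -4
  index.gen = max2(16, -4) = 16

Second demand — change propagation:
  graph.gen: re-runs because probe.txt -4->7; probe.txt -4->7; new result 49.
  schema.gen: re-runs because probe.txt -4->7; new result -1.
  index.gen: re-runs because graph.gen 16->49; schema.gen -4->-1; new result 49.

index.gen now evaluates to 49.
Run set: graph.gen, index.gen, schema.gen (3 run).
Changed values: graph.gen, index.gen, probe.txt, schema.gen.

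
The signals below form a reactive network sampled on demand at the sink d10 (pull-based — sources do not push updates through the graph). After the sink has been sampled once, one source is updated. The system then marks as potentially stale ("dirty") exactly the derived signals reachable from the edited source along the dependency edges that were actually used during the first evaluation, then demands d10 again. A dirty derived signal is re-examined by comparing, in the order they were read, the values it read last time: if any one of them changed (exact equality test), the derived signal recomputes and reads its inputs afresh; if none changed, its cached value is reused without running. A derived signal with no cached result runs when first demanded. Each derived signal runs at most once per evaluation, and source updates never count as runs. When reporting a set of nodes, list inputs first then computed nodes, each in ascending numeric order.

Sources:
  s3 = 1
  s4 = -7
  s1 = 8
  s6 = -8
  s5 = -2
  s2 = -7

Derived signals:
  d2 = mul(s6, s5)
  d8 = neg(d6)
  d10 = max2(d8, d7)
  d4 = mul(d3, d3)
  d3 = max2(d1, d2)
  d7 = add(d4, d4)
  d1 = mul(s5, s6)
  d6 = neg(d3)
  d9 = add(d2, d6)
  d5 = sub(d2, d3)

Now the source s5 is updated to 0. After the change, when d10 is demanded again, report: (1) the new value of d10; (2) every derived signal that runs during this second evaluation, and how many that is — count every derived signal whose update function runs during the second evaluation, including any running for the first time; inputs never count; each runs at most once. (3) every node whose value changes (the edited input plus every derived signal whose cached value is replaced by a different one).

Initial pass — values computed on the first demand:
  d1 = mul(-2, -8) = 16
  d2 = mul(-8, -2) = 16
  d3 = max2(16, 16) = 16
  d4 = mul(16, 16) = 256
  d6 = neg(16) = -16
  d7 = add(256, 256) = 512
  d8 = neg(-16) = 16
  d10 = max2(16, 512) = 512

Second demand — change propagation:
  d1: re-runs because s5 -2->0; new result 0.
  d2: re-runs because s5 -2->0; new result 0.
  d3: re-runs because d1 16->0; d2 16->0; new result 0.
  d4: re-runs because d3 16->0; d3 16->0; new result 0.
  d6: re-runs because d3 16->0; new result 0.
  d7: re-runs because d4 256->0; d4 256->0; new result 0.
  d8: re-runs because d6 -16->0; new result 0.
  d10: re-runs because d8 16->0; d7 512->0; new result 0.

d10 now evaluates to 0.
Run set: d1, d2, d3, d4, d6, d7, d8, d10 (8 run).
Changed values: s5, d1, d2, d3, d4, d6, d7, d8, d10.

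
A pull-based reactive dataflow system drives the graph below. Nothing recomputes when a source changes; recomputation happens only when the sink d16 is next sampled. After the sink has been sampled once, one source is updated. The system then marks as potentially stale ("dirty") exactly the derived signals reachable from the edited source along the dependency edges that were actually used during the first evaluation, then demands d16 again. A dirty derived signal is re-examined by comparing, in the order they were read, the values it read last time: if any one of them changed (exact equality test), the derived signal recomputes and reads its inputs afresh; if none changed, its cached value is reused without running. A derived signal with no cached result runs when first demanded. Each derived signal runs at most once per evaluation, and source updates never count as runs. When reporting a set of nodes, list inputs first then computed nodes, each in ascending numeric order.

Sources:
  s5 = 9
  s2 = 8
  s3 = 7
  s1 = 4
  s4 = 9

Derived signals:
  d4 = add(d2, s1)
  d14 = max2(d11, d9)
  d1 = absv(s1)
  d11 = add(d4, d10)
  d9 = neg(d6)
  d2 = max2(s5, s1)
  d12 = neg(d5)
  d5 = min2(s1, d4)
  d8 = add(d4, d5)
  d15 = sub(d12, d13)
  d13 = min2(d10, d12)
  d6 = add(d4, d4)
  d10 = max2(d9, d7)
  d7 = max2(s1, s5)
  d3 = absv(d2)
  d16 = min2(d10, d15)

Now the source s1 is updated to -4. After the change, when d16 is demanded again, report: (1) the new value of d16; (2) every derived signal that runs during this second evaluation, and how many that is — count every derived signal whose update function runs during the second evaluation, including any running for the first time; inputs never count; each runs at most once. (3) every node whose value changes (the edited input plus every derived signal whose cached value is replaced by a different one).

New value of d16: 0.
Derived signals that run: d2, d4, d5, d6, d7, d9, d10, d12, d13, d15 — 10 in total.
Values that change: s1, d4, d5, d6, d9, d12, d13.
Key observation: the cutoff stops propagation at d16 — its inputs' values are unchanged, so it reuses its cache.

First evaluation (everything demanded from the output):
  d2 = max2(9, 4) = 9
  d4 = add(9, 4) = 13
  d5 = min2(4, 13) = 4
  d6 = add(13, 13) = 26
  d7 = max2(4, 9) = 9
  d9 = neg(26) = -26
  d10 = max2(-26, 9) = 9
  d12 = neg(4) = -4
  d13 = min2(9, -4) = -4
  d15 = sub(-4, -4) = 0
  d16 = min2(9, 0) = 0

Propagation after the edit:
  d2: runs — s1 4->-4; result 9 (same value as before).
  d4: runs — s1 4->-4; result 5.
  d5: runs — s1 4->-4; d4 13->5; result -4.
  d6: runs — d4 13->5; d4 13->5; result 10.
  d7: runs — s1 4->-4; result 9 (same value as before).
  d9: runs — d6 26->10; result -10.
  d10: runs — d9 -26->-10; result 9 (same value as before).
  d12: runs — d5 4->-4; result 4.
  d13: runs — d12 -4->4; result 4.
  d15: runs — d12 -4->4; d13 -4->4; result 0 (same value as before).
  d16: checked — values it read are unchanged (d10 unchanged, d15 unchanged); reused cached 0 without running.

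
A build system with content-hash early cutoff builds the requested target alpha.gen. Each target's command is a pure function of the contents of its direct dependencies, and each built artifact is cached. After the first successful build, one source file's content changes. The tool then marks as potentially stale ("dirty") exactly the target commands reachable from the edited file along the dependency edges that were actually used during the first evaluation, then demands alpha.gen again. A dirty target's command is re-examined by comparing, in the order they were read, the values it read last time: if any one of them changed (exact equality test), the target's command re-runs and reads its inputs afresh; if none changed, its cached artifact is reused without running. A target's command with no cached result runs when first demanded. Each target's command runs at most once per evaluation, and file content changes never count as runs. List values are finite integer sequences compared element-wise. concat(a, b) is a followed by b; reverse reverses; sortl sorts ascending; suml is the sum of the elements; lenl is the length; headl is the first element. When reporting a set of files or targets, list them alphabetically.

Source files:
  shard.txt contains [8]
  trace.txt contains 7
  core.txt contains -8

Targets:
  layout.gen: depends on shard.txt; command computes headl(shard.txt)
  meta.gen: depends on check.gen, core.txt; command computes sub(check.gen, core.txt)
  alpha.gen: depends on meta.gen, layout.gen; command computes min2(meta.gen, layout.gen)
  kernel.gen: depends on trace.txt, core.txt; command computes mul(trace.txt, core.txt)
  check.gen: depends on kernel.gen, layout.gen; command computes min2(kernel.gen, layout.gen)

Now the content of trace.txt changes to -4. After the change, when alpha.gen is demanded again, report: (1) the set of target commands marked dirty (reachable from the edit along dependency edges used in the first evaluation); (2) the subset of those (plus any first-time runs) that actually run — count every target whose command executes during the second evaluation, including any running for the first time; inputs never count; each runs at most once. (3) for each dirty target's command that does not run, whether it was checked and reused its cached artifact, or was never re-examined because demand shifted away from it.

First evaluation (everything demanded from the output):
  kernel.gen = mul(7, -8) = -56
  layout.gen = headl([8]) = 8
  check.gen = min2(-56, 8) = -56
  meta.gen = sub(-56, -8) = -48
  alpha.gen = min2(-48, 8) = -48

Propagation after the edit:
  kernel.gen: runs — trace.txt 7->-4; result 32.
  check.gen: runs — kernel.gen -56->32; result 8.
  meta.gen: runs — check.gen -56->8; result 16.
  alpha.gen: runs — meta.gen -48->16; result 8.

Marked dirty: alpha.gen, check.gen, kernel.gen, meta.gen.
Target commands that run: alpha.gen, check.gen, kernel.gen, meta.gen — 4 in total.
Every dirty target's command ran.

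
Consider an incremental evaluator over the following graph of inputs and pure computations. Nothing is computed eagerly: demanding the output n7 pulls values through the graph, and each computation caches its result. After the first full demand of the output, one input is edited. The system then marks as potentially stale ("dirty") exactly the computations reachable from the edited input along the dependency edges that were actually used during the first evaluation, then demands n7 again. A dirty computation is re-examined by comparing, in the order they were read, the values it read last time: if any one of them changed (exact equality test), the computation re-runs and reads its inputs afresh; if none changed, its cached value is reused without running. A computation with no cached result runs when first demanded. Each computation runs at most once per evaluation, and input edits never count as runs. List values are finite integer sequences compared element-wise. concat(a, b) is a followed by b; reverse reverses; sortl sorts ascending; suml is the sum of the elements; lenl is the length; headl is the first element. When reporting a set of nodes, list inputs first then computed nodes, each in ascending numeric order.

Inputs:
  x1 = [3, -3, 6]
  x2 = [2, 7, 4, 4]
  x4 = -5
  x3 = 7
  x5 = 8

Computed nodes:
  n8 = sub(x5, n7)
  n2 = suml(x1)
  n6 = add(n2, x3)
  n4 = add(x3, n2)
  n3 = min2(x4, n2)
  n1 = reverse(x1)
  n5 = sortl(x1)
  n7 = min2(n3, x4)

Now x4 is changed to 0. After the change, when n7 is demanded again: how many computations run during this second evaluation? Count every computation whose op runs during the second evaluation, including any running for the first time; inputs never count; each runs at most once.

Initial pass — values computed on the first demand:
  n2 = suml([3, -3, 6]) = 6
  n3 = min2(-5, 6) = -5
  n7 = min2(-5, -5) = -5

Second demand — change propagation:
  n3: re-runs because x4 -5->0; new result 0.
  n7: re-runs because n3 -5->0; x4 -5->0; new result 0.

Run set: n3, n7 (2 run).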